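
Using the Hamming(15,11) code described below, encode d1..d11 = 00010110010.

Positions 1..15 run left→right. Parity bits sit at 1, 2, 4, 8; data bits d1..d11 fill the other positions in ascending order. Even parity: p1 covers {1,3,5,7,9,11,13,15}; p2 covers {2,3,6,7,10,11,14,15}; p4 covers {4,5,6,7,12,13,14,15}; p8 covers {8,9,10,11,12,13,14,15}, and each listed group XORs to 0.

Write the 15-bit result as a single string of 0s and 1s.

000000110110010

Place data at non-parity positions: p1 p2 0 p4 0 0 1 p8 0 1 1 0 0 1 0
p1 (pos 1,3,5,7,9,11,13,15): XOR of data positions = 0⊕0⊕1⊕0⊕1⊕0⊕0 = 0
p2 (pos 2,3,6,7,10,11,14,15): XOR of data positions = 0⊕0⊕1⊕1⊕1⊕1⊕0 = 0
p4 (pos 4,5,6,7,12,13,14,15): XOR of data positions = 0⊕0⊕1⊕0⊕0⊕1⊕0 = 0
p8 (pos 8,9,10,11,12,13,14,15): XOR of data positions = 0⊕1⊕1⊕0⊕0⊕1⊕0 = 1
Codeword: 000000110110010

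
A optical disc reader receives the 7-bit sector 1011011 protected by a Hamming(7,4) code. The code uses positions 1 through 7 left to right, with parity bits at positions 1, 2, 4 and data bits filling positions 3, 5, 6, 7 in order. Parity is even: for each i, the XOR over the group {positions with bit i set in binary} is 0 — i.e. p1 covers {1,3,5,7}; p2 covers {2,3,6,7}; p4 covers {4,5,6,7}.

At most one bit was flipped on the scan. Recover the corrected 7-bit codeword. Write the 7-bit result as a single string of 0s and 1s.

s1 (pos 1,3,5,7): 1⊕1⊕0⊕1 = 1
s2 (pos 2,3,6,7): 0⊕1⊕1⊕1 = 1
s4 (pos 4,5,6,7): 1⊕0⊕1⊕1 = 1
Syndrome s4…s1 = 111 → error at position 7.
Flip position 7: 1011011 → 1011010

1011010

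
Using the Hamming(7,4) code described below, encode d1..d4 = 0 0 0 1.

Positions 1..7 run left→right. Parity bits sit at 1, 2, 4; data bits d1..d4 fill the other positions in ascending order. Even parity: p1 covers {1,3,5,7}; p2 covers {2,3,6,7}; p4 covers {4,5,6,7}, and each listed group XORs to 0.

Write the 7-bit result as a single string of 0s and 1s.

1101001

Place data at non-parity positions: p1 p2 0 p4 0 0 1
p1 (pos 1,3,5,7): XOR of data positions = 0⊕0⊕1 = 1
p2 (pos 2,3,6,7): XOR of data positions = 0⊕0⊕1 = 1
p4 (pos 4,5,6,7): XOR of data positions = 0⊕0⊕1 = 1
Codeword: 1101001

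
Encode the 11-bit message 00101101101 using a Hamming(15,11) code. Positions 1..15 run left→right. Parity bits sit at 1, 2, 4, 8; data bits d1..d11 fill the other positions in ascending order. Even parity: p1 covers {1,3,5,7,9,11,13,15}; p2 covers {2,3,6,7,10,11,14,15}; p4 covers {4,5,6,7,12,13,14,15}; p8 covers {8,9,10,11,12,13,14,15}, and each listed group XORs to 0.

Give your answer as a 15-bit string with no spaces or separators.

110001011101101

Place data at non-parity positions: p1 p2 0 p4 0 1 0 p8 1 1 0 1 1 0 1
p1 (pos 1,3,5,7,9,11,13,15): XOR of data positions = 0⊕0⊕0⊕1⊕0⊕1⊕1 = 1
p2 (pos 2,3,6,7,10,11,14,15): XOR of data positions = 0⊕1⊕0⊕1⊕0⊕0⊕1 = 1
p4 (pos 4,5,6,7,12,13,14,15): XOR of data positions = 0⊕1⊕0⊕1⊕1⊕0⊕1 = 0
p8 (pos 8,9,10,11,12,13,14,15): XOR of data positions = 1⊕1⊕0⊕1⊕1⊕0⊕1 = 1
Codeword: 110001011101101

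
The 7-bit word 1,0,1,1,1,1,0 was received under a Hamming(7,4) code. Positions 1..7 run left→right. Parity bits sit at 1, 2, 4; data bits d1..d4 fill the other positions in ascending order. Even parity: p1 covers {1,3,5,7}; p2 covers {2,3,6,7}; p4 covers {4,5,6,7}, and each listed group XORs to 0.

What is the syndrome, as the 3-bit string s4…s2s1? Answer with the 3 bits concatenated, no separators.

s1 (pos 1,3,5,7): 1⊕1⊕1⊕0 = 1
s2 (pos 2,3,6,7): 0⊕1⊕1⊕0 = 0
s4 (pos 4,5,6,7): 1⊕1⊕1⊕0 = 1
Syndrome s4…s1 = 101 → error at position 5.

101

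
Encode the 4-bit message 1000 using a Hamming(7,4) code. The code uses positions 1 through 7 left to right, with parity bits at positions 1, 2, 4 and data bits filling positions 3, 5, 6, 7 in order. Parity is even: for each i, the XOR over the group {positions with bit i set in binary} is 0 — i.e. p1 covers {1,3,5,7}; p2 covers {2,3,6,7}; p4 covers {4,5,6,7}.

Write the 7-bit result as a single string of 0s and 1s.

Place data at non-parity positions: p1 p2 1 p4 0 0 0
p1 (pos 1,3,5,7): XOR of data positions = 1⊕0⊕0 = 1
p2 (pos 2,3,6,7): XOR of data positions = 1⊕0⊕0 = 1
p4 (pos 4,5,6,7): XOR of data positions = 0⊕0⊕0 = 0
Codeword: 1110000

1110000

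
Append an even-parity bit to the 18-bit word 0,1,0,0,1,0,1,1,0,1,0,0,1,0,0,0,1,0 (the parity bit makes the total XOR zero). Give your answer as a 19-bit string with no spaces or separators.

0100101101001000101

XOR of the 18 data bits: 0⊕1⊕0⊕0⊕1⊕0⊕1⊕1⊕0⊕1⊕0⊕0⊕1⊕0⊕0⊕0⊕1⊕0 = 1
Parity bit = 1 (so all 19 bits XOR to 0).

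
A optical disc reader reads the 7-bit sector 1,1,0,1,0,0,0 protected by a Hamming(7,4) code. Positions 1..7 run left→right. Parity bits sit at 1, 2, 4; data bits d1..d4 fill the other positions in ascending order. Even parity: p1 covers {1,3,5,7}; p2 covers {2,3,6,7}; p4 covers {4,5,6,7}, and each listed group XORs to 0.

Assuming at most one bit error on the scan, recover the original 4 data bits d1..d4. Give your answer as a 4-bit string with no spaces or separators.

0001

s1 (pos 1,3,5,7): 1⊕0⊕0⊕0 = 1
s2 (pos 2,3,6,7): 1⊕0⊕0⊕0 = 1
s4 (pos 4,5,6,7): 1⊕0⊕0⊕0 = 1
Syndrome s4…s1 = 111 → error at position 7.
Flip position 7: 1101000 → 1101001
Read data bits from positions 3,5,6,7: 0001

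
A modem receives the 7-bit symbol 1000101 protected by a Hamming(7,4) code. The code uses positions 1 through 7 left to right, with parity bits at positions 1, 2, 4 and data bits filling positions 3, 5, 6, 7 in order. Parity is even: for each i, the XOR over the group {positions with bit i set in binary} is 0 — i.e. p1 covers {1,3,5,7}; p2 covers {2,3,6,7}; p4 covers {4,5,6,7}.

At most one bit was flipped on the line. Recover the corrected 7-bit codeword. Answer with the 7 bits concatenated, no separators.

1010101

s1 (pos 1,3,5,7): 1⊕0⊕1⊕1 = 1
s2 (pos 2,3,6,7): 0⊕0⊕0⊕1 = 1
s4 (pos 4,5,6,7): 0⊕1⊕0⊕1 = 0
Syndrome s4…s1 = 011 → error at position 3.
Flip position 3: 1000101 → 1010101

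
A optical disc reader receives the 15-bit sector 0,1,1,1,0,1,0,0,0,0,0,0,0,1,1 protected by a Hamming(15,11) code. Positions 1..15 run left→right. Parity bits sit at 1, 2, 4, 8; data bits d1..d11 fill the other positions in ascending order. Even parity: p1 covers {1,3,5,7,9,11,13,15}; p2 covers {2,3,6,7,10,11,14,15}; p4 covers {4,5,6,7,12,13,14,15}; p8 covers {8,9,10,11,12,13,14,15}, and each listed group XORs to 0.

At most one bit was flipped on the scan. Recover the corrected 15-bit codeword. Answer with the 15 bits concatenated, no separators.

001101000000011

s1 (pos 1,3,5,7,9,11,13,15): 0⊕1⊕0⊕0⊕0⊕0⊕0⊕1 = 0
s2 (pos 2,3,6,7,10,11,14,15): 1⊕1⊕1⊕0⊕0⊕0⊕1⊕1 = 1
s4 (pos 4,5,6,7,12,13,14,15): 1⊕0⊕1⊕0⊕0⊕0⊕1⊕1 = 0
s8 (pos 8,9,10,11,12,13,14,15): 0⊕0⊕0⊕0⊕0⊕0⊕1⊕1 = 0
Syndrome s8…s1 = 0010 → error at position 2.
Flip position 2: 011101000000011 → 001101000000011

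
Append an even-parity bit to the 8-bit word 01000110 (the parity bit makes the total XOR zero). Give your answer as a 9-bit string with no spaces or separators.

010001101

XOR of the 8 data bits: 0⊕1⊕0⊕0⊕0⊕1⊕1⊕0 = 1
Parity bit = 1 (so all 9 bits XOR to 0).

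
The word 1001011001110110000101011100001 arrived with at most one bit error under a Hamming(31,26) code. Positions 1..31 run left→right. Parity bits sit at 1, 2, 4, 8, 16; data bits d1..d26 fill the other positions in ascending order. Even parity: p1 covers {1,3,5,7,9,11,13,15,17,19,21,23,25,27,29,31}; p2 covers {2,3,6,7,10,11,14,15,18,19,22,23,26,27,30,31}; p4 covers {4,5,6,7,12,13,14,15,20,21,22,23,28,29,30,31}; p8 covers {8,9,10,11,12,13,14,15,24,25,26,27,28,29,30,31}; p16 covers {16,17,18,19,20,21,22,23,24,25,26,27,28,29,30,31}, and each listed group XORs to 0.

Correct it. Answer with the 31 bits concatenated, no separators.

1001011001110010000101011100001

s1 (pos 1,3,5,7,9,11,13,15,17,19,21,23,25,27,29,31): 1⊕0⊕0⊕1⊕0⊕1⊕0⊕1⊕0⊕0⊕0⊕0⊕1⊕0⊕0⊕1 = 0
s2 (pos 2,3,6,7,10,11,14,15,18,19,22,23,26,27,30,31): 0⊕0⊕1⊕1⊕1⊕1⊕1⊕1⊕0⊕0⊕1⊕0⊕1⊕0⊕0⊕1 = 1
s4 (pos 4,5,6,7,12,13,14,15,20,21,22,23,28,29,30,31): 1⊕0⊕1⊕1⊕1⊕0⊕1⊕1⊕1⊕0⊕1⊕0⊕0⊕0⊕0⊕1 = 1
s8 (pos 8,9,10,11,12,13,14,15,24,25,26,27,28,29,30,31): 0⊕0⊕1⊕1⊕1⊕0⊕1⊕1⊕1⊕1⊕1⊕0⊕0⊕0⊕0⊕1 = 1
s16 (pos 16,17,18,19,20,21,22,23,24,25,26,27,28,29,30,31): 0⊕0⊕0⊕0⊕1⊕0⊕1⊕0⊕1⊕1⊕1⊕0⊕0⊕0⊕0⊕1 = 0
Syndrome s16…s1 = 01110 → error at position 14.
Flip position 14: 1001011001110110000101011100001 → 1001011001110010000101011100001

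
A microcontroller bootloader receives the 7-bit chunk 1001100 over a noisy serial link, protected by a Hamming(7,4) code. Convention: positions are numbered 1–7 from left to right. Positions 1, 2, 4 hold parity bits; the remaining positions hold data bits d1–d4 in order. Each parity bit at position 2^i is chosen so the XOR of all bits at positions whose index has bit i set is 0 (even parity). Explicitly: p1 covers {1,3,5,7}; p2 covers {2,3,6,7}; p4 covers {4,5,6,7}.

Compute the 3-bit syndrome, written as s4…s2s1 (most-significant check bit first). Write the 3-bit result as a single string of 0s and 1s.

s1 (pos 1,3,5,7): 1⊕0⊕1⊕0 = 0
s2 (pos 2,3,6,7): 0⊕0⊕0⊕0 = 0
s4 (pos 4,5,6,7): 1⊕1⊕0⊕0 = 0
Syndrome s4…s1 = 000 → no error.

000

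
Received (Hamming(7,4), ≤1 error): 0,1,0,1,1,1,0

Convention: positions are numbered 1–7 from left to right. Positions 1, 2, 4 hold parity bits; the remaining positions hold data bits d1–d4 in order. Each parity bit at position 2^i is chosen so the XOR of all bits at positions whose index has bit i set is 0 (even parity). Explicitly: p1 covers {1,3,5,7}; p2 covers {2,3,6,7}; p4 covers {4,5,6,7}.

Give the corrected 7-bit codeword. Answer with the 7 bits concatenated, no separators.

s1 (pos 1,3,5,7): 0⊕0⊕1⊕0 = 1
s2 (pos 2,3,6,7): 1⊕0⊕1⊕0 = 0
s4 (pos 4,5,6,7): 1⊕1⊕1⊕0 = 1
Syndrome s4…s1 = 101 → error at position 5.
Flip position 5: 0101110 → 0101010

0101010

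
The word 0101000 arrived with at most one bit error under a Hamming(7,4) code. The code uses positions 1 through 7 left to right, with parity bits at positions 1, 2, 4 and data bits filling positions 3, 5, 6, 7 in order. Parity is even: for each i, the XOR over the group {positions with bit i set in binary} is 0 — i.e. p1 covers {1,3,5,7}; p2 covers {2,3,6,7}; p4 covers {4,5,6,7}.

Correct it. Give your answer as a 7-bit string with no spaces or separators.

0101010

s1 (pos 1,3,5,7): 0⊕0⊕0⊕0 = 0
s2 (pos 2,3,6,7): 1⊕0⊕0⊕0 = 1
s4 (pos 4,5,6,7): 1⊕0⊕0⊕0 = 1
Syndrome s4…s1 = 110 → error at position 6.
Flip position 6: 0101000 → 0101010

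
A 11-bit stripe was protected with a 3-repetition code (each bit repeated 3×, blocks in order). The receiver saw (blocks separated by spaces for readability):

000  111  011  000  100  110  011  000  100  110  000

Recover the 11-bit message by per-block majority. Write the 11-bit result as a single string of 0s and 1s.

01100110010

Block 1 (000): 0 ones → 0
Block 2 (111): 3 ones → 1
Block 3 (011): 2 ones → 1
Block 4 (000): 0 ones → 0
Block 5 (100): 1 one → 0
Block 6 (110): 2 ones → 1
Block 7 (011): 2 ones → 1
Block 8 (000): 0 ones → 0
Block 9 (100): 1 one → 0
Block 10 (110): 2 ones → 1
Block 11 (000): 0 ones → 0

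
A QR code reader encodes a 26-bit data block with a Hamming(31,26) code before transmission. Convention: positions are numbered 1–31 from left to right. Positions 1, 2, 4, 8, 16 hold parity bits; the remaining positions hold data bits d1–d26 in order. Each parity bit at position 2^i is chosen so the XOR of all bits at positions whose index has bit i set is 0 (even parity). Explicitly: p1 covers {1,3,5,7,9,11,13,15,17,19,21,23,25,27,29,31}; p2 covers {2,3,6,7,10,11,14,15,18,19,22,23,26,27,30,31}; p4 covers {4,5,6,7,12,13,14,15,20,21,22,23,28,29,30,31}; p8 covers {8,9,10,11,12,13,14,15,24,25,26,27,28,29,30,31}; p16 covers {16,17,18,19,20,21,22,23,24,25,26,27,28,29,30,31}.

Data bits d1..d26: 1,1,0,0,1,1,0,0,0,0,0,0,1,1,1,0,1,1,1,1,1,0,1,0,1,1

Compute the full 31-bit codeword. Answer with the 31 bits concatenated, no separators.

1111100011000001011101111101011

Place data at non-parity positions: p1 p2 1 p4 1 0 0 p8 1 1 0 0 0 0 0 p16 0 1 1 1 0 1 1 1 1 1 0 1 0 1 1
p1 (pos 1,3,5,7,9,11,13,15,17,19,21,23,25,27,29,31): XOR of data positions = 1⊕1⊕0⊕1⊕0⊕0⊕0⊕0⊕1⊕0⊕1⊕1⊕0⊕0⊕1 = 1
p2 (pos 2,3,6,7,10,11,14,15,18,19,22,23,26,27,30,31): XOR of data positions = 1⊕0⊕0⊕1⊕0⊕0⊕0⊕1⊕1⊕1⊕1⊕1⊕0⊕1⊕1 = 1
p4 (pos 4,5,6,7,12,13,14,15,20,21,22,23,28,29,30,31): XOR of data positions = 1⊕0⊕0⊕0⊕0⊕0⊕0⊕1⊕0⊕1⊕1⊕1⊕0⊕1⊕1 = 1
p8 (pos 8,9,10,11,12,13,14,15,24,25,26,27,28,29,30,31): XOR of data positions = 1⊕1⊕0⊕0⊕0⊕0⊕0⊕1⊕1⊕1⊕0⊕1⊕0⊕1⊕1 = 0
p16 (pos 16,17,18,19,20,21,22,23,24,25,26,27,28,29,30,31): XOR of data positions = 0⊕1⊕1⊕1⊕0⊕1⊕1⊕1⊕1⊕1⊕0⊕1⊕0⊕1⊕1 = 1
Codeword: 1111100011000001011101111101011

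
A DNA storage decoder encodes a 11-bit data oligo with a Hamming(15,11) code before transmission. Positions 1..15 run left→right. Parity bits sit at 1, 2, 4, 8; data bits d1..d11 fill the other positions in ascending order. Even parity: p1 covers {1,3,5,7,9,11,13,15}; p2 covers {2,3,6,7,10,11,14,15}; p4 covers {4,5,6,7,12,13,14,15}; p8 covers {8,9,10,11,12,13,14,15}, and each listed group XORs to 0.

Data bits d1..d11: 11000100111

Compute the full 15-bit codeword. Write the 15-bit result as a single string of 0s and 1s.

Place data at non-parity positions: p1 p2 1 p4 1 0 0 p8 0 1 0 0 1 1 1
p1 (pos 1,3,5,7,9,11,13,15): XOR of data positions = 1⊕1⊕0⊕0⊕0⊕1⊕1 = 0
p2 (pos 2,3,6,7,10,11,14,15): XOR of data positions = 1⊕0⊕0⊕1⊕0⊕1⊕1 = 0
p4 (pos 4,5,6,7,12,13,14,15): XOR of data positions = 1⊕0⊕0⊕0⊕1⊕1⊕1 = 0
p8 (pos 8,9,10,11,12,13,14,15): XOR of data positions = 0⊕1⊕0⊕0⊕1⊕1⊕1 = 0
Codeword: 001010000100111

001010000100111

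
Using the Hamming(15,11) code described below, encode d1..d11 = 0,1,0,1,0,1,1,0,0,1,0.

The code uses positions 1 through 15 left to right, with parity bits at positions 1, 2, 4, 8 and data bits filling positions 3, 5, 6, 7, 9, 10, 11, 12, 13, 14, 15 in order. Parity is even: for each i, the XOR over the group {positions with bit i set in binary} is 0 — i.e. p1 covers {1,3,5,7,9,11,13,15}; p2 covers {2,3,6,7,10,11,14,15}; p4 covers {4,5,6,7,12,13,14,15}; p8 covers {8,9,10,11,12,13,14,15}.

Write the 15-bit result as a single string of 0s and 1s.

100110110110010

Place data at non-parity positions: p1 p2 0 p4 1 0 1 p8 0 1 1 0 0 1 0
p1 (pos 1,3,5,7,9,11,13,15): XOR of data positions = 0⊕1⊕1⊕0⊕1⊕0⊕0 = 1
p2 (pos 2,3,6,7,10,11,14,15): XOR of data positions = 0⊕0⊕1⊕1⊕1⊕1⊕0 = 0
p4 (pos 4,5,6,7,12,13,14,15): XOR of data positions = 1⊕0⊕1⊕0⊕0⊕1⊕0 = 1
p8 (pos 8,9,10,11,12,13,14,15): XOR of data positions = 0⊕1⊕1⊕0⊕0⊕1⊕0 = 1
Codeword: 100110110110010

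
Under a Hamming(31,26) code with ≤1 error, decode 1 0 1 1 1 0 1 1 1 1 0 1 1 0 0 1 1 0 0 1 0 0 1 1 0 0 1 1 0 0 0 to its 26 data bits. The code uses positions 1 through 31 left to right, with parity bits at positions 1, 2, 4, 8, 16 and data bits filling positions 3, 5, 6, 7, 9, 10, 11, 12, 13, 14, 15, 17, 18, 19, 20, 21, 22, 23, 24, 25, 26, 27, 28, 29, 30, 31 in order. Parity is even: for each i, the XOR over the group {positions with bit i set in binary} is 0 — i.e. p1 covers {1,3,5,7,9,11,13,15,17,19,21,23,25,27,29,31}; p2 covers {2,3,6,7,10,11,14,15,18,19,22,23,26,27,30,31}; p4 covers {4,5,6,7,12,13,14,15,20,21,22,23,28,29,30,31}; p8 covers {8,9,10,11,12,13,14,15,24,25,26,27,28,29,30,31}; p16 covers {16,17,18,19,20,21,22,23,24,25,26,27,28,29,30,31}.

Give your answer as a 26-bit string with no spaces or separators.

11011101100101100110011000

s1 (pos 1,3,5,7,9,11,13,15,17,19,21,23,25,27,29,31): 1⊕1⊕1⊕1⊕1⊕0⊕1⊕0⊕1⊕0⊕0⊕1⊕0⊕1⊕0⊕0 = 1
s2 (pos 2,3,6,7,10,11,14,15,18,19,22,23,26,27,30,31): 0⊕1⊕0⊕1⊕1⊕0⊕0⊕0⊕0⊕0⊕0⊕1⊕0⊕1⊕0⊕0 = 1
s4 (pos 4,5,6,7,12,13,14,15,20,21,22,23,28,29,30,31): 1⊕1⊕0⊕1⊕1⊕1⊕0⊕0⊕1⊕0⊕0⊕1⊕1⊕0⊕0⊕0 = 0
s8 (pos 8,9,10,11,12,13,14,15,24,25,26,27,28,29,30,31): 1⊕1⊕1⊕0⊕1⊕1⊕0⊕0⊕1⊕0⊕0⊕1⊕1⊕0⊕0⊕0 = 0
s16 (pos 16,17,18,19,20,21,22,23,24,25,26,27,28,29,30,31): 1⊕1⊕0⊕0⊕1⊕0⊕0⊕1⊕1⊕0⊕0⊕1⊕1⊕0⊕0⊕0 = 1
Syndrome s16…s1 = 10011 → error at position 19.
Flip position 19: 1011101111011001100100110011000 → 1011101111011001101100110011000
Read data bits from positions 3,5,6,7,9,10,11,12,13,14,15,17,18,19,20,21,22,23,24,25,26,27,28,29,30,31: 11011101100101100110011000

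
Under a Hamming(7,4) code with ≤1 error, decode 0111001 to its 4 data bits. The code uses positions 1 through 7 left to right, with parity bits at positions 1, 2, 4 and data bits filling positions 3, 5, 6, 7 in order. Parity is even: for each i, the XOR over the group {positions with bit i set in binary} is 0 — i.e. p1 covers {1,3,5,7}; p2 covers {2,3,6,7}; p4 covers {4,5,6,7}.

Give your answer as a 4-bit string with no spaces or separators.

1001

s1 (pos 1,3,5,7): 0⊕1⊕0⊕1 = 0
s2 (pos 2,3,6,7): 1⊕1⊕0⊕1 = 1
s4 (pos 4,5,6,7): 1⊕0⊕0⊕1 = 0
Syndrome s4…s1 = 010 → error at position 2.
Flip position 2: 0111001 → 0011001
Read data bits from positions 3,5,6,7: 1001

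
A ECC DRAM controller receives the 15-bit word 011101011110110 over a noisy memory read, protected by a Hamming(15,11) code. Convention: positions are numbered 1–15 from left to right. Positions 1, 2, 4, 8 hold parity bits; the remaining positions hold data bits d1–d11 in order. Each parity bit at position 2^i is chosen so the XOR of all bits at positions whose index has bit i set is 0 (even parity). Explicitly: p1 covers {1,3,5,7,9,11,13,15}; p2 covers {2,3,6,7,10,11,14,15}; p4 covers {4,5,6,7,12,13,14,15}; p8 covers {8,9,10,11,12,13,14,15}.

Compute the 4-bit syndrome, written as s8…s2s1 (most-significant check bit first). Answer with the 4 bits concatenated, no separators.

0000

s1 (pos 1,3,5,7,9,11,13,15): 0⊕1⊕0⊕0⊕1⊕1⊕1⊕0 = 0
s2 (pos 2,3,6,7,10,11,14,15): 1⊕1⊕1⊕0⊕1⊕1⊕1⊕0 = 0
s4 (pos 4,5,6,7,12,13,14,15): 1⊕0⊕1⊕0⊕0⊕1⊕1⊕0 = 0
s8 (pos 8,9,10,11,12,13,14,15): 1⊕1⊕1⊕1⊕0⊕1⊕1⊕0 = 0
Syndrome s8…s1 = 0000 → no error.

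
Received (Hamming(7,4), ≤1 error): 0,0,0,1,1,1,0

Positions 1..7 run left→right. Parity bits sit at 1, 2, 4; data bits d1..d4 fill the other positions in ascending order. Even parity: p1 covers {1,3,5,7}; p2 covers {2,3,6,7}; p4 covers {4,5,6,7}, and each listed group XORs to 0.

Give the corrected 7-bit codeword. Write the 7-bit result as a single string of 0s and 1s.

s1 (pos 1,3,5,7): 0⊕0⊕1⊕0 = 1
s2 (pos 2,3,6,7): 0⊕0⊕1⊕0 = 1
s4 (pos 4,5,6,7): 1⊕1⊕1⊕0 = 1
Syndrome s4…s1 = 111 → error at position 7.
Flip position 7: 0001110 → 0001111

0001111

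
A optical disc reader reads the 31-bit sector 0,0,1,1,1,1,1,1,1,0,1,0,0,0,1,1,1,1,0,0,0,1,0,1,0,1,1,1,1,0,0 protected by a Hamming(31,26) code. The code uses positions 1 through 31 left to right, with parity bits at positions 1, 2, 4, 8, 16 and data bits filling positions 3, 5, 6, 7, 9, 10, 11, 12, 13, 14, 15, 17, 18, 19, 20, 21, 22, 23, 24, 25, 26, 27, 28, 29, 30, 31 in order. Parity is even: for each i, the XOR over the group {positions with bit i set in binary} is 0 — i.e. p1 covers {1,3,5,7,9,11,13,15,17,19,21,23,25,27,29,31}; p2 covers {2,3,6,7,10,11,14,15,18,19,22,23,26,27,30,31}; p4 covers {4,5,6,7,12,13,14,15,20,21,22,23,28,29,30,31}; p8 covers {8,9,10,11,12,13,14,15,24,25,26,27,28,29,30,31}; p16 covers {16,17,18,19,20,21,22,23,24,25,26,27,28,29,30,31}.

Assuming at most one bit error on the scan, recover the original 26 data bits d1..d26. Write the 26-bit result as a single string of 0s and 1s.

11111010001110001010101100

s1 (pos 1,3,5,7,9,11,13,15,17,19,21,23,25,27,29,31): 0⊕1⊕1⊕1⊕1⊕1⊕0⊕1⊕1⊕0⊕0⊕0⊕0⊕1⊕1⊕0 = 1
s2 (pos 2,3,6,7,10,11,14,15,18,19,22,23,26,27,30,31): 0⊕1⊕1⊕1⊕0⊕1⊕0⊕1⊕1⊕0⊕1⊕0⊕1⊕1⊕0⊕0 = 1
s4 (pos 4,5,6,7,12,13,14,15,20,21,22,23,28,29,30,31): 1⊕1⊕1⊕1⊕0⊕0⊕0⊕1⊕0⊕0⊕1⊕0⊕1⊕1⊕0⊕0 = 0
s8 (pos 8,9,10,11,12,13,14,15,24,25,26,27,28,29,30,31): 1⊕1⊕0⊕1⊕0⊕0⊕0⊕1⊕1⊕0⊕1⊕1⊕1⊕1⊕0⊕0 = 1
s16 (pos 16,17,18,19,20,21,22,23,24,25,26,27,28,29,30,31): 1⊕1⊕1⊕0⊕0⊕0⊕1⊕0⊕1⊕0⊕1⊕1⊕1⊕1⊕0⊕0 = 1
Syndrome s16…s1 = 11011 → error at position 27.
Flip position 27: 0011111110100011110001010111100 → 0011111110100011110001010101100
Read data bits from positions 3,5,6,7,9,10,11,12,13,14,15,17,18,19,20,21,22,23,24,25,26,27,28,29,30,31: 11111010001110001010101100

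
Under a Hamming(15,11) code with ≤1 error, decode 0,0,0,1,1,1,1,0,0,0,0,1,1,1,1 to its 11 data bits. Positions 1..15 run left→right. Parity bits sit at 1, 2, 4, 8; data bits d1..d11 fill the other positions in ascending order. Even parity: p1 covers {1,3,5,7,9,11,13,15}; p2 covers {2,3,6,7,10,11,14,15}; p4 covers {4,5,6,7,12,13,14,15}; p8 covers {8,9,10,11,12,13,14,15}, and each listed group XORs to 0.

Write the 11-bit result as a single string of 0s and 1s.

s1 (pos 1,3,5,7,9,11,13,15): 0⊕0⊕1⊕1⊕0⊕0⊕1⊕1 = 0
s2 (pos 2,3,6,7,10,11,14,15): 0⊕0⊕1⊕1⊕0⊕0⊕1⊕1 = 0
s4 (pos 4,5,6,7,12,13,14,15): 1⊕1⊕1⊕1⊕1⊕1⊕1⊕1 = 0
s8 (pos 8,9,10,11,12,13,14,15): 0⊕0⊕0⊕0⊕1⊕1⊕1⊕1 = 0
Syndrome s8…s1 = 0000 → no error.
Read data bits from positions 3,5,6,7,9,10,11,12,13,14,15: 01110001111

01110001111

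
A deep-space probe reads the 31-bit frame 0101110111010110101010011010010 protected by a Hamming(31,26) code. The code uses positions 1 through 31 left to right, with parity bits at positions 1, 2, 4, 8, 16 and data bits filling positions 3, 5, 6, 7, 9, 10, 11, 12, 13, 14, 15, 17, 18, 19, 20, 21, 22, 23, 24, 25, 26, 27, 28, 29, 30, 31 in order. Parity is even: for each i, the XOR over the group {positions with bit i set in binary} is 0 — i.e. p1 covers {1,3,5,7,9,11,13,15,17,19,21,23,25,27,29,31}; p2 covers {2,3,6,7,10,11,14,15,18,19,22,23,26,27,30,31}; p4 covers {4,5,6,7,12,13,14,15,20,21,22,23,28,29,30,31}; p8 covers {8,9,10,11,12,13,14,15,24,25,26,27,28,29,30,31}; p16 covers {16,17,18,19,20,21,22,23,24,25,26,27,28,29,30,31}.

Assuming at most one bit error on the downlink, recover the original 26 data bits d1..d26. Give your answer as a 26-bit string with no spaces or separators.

s1 (pos 1,3,5,7,9,11,13,15,17,19,21,23,25,27,29,31): 0⊕0⊕1⊕0⊕1⊕0⊕0⊕1⊕1⊕1⊕1⊕0⊕1⊕1⊕0⊕0 = 0
s2 (pos 2,3,6,7,10,11,14,15,18,19,22,23,26,27,30,31): 1⊕0⊕1⊕0⊕1⊕0⊕1⊕1⊕0⊕1⊕0⊕0⊕0⊕1⊕1⊕0 = 0
s4 (pos 4,5,6,7,12,13,14,15,20,21,22,23,28,29,30,31): 1⊕1⊕1⊕0⊕1⊕0⊕1⊕1⊕0⊕1⊕0⊕0⊕0⊕0⊕1⊕0 = 0
s8 (pos 8,9,10,11,12,13,14,15,24,25,26,27,28,29,30,31): 1⊕1⊕1⊕0⊕1⊕0⊕1⊕1⊕1⊕1⊕0⊕1⊕0⊕0⊕1⊕0 = 0
s16 (pos 16,17,18,19,20,21,22,23,24,25,26,27,28,29,30,31): 0⊕1⊕0⊕1⊕0⊕1⊕0⊕0⊕1⊕1⊕0⊕1⊕0⊕0⊕1⊕0 = 1
Syndrome s16…s1 = 10000 → error at position 16.
Flip position 16: 0101110111010110101010011010010 → 0101110111010111101010011010010
Read data bits from positions 3,5,6,7,9,10,11,12,13,14,15,17,18,19,20,21,22,23,24,25,26,27,28,29,30,31: 01101101011101010011010010

01101101011101010011010010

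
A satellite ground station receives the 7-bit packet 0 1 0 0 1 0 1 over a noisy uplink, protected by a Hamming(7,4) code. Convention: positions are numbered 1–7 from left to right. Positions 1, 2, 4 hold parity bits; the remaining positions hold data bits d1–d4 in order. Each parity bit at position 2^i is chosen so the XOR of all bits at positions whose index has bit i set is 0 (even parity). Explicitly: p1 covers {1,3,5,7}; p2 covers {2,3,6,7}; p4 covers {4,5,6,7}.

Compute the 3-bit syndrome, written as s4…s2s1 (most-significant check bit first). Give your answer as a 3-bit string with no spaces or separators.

s1 (pos 1,3,5,7): 0⊕0⊕1⊕1 = 0
s2 (pos 2,3,6,7): 1⊕0⊕0⊕1 = 0
s4 (pos 4,5,6,7): 0⊕1⊕0⊕1 = 0
Syndrome s4…s1 = 000 → no error.

000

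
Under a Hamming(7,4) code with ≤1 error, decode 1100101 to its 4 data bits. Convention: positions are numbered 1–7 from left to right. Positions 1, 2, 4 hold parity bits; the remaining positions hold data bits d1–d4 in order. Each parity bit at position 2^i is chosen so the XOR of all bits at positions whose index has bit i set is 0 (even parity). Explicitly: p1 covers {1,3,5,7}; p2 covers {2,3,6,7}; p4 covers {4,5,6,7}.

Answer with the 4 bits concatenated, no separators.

0101

s1 (pos 1,3,5,7): 1⊕0⊕1⊕1 = 1
s2 (pos 2,3,6,7): 1⊕0⊕0⊕1 = 0
s4 (pos 4,5,6,7): 0⊕1⊕0⊕1 = 0
Syndrome s4…s1 = 001 → error at position 1.
Flip position 1: 1100101 → 0100101
Read data bits from positions 3,5,6,7: 0101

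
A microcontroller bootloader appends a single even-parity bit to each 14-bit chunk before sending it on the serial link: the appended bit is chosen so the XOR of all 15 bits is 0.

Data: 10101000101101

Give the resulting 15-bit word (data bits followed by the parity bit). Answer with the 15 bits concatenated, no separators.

XOR of the 14 data bits: 1⊕0⊕1⊕0⊕1⊕0⊕0⊕0⊕1⊕0⊕1⊕1⊕0⊕1 = 1
Parity bit = 1 (so all 15 bits XOR to 0).

101010001011011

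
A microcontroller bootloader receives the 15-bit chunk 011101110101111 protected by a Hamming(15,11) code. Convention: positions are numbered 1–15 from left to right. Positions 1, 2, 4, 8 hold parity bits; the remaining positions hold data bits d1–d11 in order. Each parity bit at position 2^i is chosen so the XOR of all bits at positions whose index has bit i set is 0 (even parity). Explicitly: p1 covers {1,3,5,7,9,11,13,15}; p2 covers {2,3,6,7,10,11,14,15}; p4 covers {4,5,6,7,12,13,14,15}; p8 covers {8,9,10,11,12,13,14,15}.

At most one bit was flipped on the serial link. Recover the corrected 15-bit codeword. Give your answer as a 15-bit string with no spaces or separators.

s1 (pos 1,3,5,7,9,11,13,15): 0⊕1⊕0⊕1⊕0⊕0⊕1⊕1 = 0
s2 (pos 2,3,6,7,10,11,14,15): 1⊕1⊕1⊕1⊕1⊕0⊕1⊕1 = 1
s4 (pos 4,5,6,7,12,13,14,15): 1⊕0⊕1⊕1⊕1⊕1⊕1⊕1 = 1
s8 (pos 8,9,10,11,12,13,14,15): 1⊕0⊕1⊕0⊕1⊕1⊕1⊕1 = 0
Syndrome s8…s1 = 0110 → error at position 6.
Flip position 6: 011101110101111 → 011100110101111

011100110101111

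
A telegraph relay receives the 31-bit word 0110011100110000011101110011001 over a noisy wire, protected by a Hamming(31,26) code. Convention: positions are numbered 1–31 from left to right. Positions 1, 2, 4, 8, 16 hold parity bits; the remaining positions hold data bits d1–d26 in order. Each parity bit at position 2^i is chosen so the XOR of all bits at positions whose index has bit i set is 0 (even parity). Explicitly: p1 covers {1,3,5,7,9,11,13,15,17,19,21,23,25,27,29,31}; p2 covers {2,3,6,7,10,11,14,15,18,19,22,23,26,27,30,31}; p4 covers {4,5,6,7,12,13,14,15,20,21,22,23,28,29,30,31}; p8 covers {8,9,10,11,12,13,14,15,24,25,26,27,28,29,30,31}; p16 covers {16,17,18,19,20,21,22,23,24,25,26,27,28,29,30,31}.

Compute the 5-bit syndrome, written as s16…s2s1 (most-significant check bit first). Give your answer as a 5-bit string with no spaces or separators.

11011

s1 (pos 1,3,5,7,9,11,13,15,17,19,21,23,25,27,29,31): 0⊕1⊕0⊕1⊕0⊕1⊕0⊕0⊕0⊕1⊕0⊕1⊕0⊕1⊕0⊕1 = 1
s2 (pos 2,3,6,7,10,11,14,15,18,19,22,23,26,27,30,31): 1⊕1⊕1⊕1⊕0⊕1⊕0⊕0⊕1⊕1⊕1⊕1⊕0⊕1⊕0⊕1 = 1
s4 (pos 4,5,6,7,12,13,14,15,20,21,22,23,28,29,30,31): 0⊕0⊕1⊕1⊕1⊕0⊕0⊕0⊕1⊕0⊕1⊕1⊕1⊕0⊕0⊕1 = 0
s8 (pos 8,9,10,11,12,13,14,15,24,25,26,27,28,29,30,31): 1⊕0⊕0⊕1⊕1⊕0⊕0⊕0⊕1⊕0⊕0⊕1⊕1⊕0⊕0⊕1 = 1
s16 (pos 16,17,18,19,20,21,22,23,24,25,26,27,28,29,30,31): 0⊕0⊕1⊕1⊕1⊕0⊕1⊕1⊕1⊕0⊕0⊕1⊕1⊕0⊕0⊕1 = 1
Syndrome s16…s1 = 11011 → error at position 27.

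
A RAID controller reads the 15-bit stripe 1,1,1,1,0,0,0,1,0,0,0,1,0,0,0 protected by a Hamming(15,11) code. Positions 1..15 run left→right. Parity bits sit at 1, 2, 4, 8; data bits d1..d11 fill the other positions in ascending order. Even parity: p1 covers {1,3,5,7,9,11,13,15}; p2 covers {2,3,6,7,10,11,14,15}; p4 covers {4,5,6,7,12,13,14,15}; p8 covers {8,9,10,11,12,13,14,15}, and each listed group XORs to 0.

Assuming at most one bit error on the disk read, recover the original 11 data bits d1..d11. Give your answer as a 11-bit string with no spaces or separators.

s1 (pos 1,3,5,7,9,11,13,15): 1⊕1⊕0⊕0⊕0⊕0⊕0⊕0 = 0
s2 (pos 2,3,6,7,10,11,14,15): 1⊕1⊕0⊕0⊕0⊕0⊕0⊕0 = 0
s4 (pos 4,5,6,7,12,13,14,15): 1⊕0⊕0⊕0⊕1⊕0⊕0⊕0 = 0
s8 (pos 8,9,10,11,12,13,14,15): 1⊕0⊕0⊕0⊕1⊕0⊕0⊕0 = 0
Syndrome s8…s1 = 0000 → no error.
Read data bits from positions 3,5,6,7,9,10,11,12,13,14,15: 10000001000

10000001000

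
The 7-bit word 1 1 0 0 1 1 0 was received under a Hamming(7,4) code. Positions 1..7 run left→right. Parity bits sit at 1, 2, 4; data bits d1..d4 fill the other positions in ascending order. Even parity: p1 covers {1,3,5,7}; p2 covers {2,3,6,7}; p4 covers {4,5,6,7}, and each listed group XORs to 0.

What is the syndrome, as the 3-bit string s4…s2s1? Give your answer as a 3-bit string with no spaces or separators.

s1 (pos 1,3,5,7): 1⊕0⊕1⊕0 = 0
s2 (pos 2,3,6,7): 1⊕0⊕1⊕0 = 0
s4 (pos 4,5,6,7): 0⊕1⊕1⊕0 = 0
Syndrome s4…s1 = 000 → no error.

000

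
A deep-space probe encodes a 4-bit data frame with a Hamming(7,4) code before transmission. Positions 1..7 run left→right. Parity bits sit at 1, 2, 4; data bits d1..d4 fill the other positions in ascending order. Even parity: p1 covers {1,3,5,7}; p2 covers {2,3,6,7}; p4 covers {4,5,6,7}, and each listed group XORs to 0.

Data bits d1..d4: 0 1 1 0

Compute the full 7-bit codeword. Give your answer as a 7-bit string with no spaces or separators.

1100110

Place data at non-parity positions: p1 p2 0 p4 1 1 0
p1 (pos 1,3,5,7): XOR of data positions = 0⊕1⊕0 = 1
p2 (pos 2,3,6,7): XOR of data positions = 0⊕1⊕0 = 1
p4 (pos 4,5,6,7): XOR of data positions = 1⊕1⊕0 = 0
Codeword: 1100110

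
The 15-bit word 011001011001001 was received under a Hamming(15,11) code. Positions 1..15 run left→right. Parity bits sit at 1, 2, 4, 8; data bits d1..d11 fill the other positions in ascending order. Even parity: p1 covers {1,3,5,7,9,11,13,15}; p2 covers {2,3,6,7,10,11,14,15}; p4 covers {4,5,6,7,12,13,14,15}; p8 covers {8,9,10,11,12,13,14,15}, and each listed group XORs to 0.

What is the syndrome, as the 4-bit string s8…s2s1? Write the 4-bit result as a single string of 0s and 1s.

0101

s1 (pos 1,3,5,7,9,11,13,15): 0⊕1⊕0⊕0⊕1⊕0⊕0⊕1 = 1
s2 (pos 2,3,6,7,10,11,14,15): 1⊕1⊕1⊕0⊕0⊕0⊕0⊕1 = 0
s4 (pos 4,5,6,7,12,13,14,15): 0⊕0⊕1⊕0⊕1⊕0⊕0⊕1 = 1
s8 (pos 8,9,10,11,12,13,14,15): 1⊕1⊕0⊕0⊕1⊕0⊕0⊕1 = 0
Syndrome s8…s1 = 0101 → error at position 5.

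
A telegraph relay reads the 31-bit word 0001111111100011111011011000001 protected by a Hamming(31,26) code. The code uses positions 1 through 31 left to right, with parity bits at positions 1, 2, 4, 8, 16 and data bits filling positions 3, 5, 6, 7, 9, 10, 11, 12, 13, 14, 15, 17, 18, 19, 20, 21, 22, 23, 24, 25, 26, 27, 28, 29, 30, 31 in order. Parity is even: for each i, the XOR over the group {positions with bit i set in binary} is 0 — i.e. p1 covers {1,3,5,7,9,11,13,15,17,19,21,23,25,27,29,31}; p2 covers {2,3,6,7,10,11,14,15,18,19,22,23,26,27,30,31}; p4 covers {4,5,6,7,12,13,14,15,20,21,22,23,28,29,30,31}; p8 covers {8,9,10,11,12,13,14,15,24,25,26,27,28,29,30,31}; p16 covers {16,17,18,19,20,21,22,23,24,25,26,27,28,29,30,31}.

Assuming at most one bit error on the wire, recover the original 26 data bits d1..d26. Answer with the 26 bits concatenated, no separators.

s1 (pos 1,3,5,7,9,11,13,15,17,19,21,23,25,27,29,31): 0⊕0⊕1⊕1⊕1⊕1⊕0⊕1⊕1⊕1⊕1⊕0⊕1⊕0⊕0⊕1 = 0
s2 (pos 2,3,6,7,10,11,14,15,18,19,22,23,26,27,30,31): 0⊕0⊕1⊕1⊕1⊕1⊕0⊕1⊕1⊕1⊕1⊕0⊕0⊕0⊕0⊕1 = 1
s4 (pos 4,5,6,7,12,13,14,15,20,21,22,23,28,29,30,31): 1⊕1⊕1⊕1⊕0⊕0⊕0⊕1⊕0⊕1⊕1⊕0⊕0⊕0⊕0⊕1 = 0
s8 (pos 8,9,10,11,12,13,14,15,24,25,26,27,28,29,30,31): 1⊕1⊕1⊕1⊕0⊕0⊕0⊕1⊕1⊕1⊕0⊕0⊕0⊕0⊕0⊕1 = 0
s16 (pos 16,17,18,19,20,21,22,23,24,25,26,27,28,29,30,31): 1⊕1⊕1⊕1⊕0⊕1⊕1⊕0⊕1⊕1⊕0⊕0⊕0⊕0⊕0⊕1 = 1
Syndrome s16…s1 = 10010 → error at position 18.
Flip position 18: 0001111111100011111011011000001 → 0001111111100011101011011000001
Read data bits from positions 3,5,6,7,9,10,11,12,13,14,15,17,18,19,20,21,22,23,24,25,26,27,28,29,30,31: 01111110001101011011000001

01111110001101011011000001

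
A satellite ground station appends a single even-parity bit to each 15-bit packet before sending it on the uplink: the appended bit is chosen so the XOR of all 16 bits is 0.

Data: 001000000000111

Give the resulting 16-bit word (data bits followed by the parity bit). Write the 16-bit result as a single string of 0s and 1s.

0010000000001110

XOR of the 15 data bits: 0⊕0⊕1⊕0⊕0⊕0⊕0⊕0⊕0⊕0⊕0⊕0⊕1⊕1⊕1 = 0
Parity bit = 0 (so all 16 bits XOR to 0).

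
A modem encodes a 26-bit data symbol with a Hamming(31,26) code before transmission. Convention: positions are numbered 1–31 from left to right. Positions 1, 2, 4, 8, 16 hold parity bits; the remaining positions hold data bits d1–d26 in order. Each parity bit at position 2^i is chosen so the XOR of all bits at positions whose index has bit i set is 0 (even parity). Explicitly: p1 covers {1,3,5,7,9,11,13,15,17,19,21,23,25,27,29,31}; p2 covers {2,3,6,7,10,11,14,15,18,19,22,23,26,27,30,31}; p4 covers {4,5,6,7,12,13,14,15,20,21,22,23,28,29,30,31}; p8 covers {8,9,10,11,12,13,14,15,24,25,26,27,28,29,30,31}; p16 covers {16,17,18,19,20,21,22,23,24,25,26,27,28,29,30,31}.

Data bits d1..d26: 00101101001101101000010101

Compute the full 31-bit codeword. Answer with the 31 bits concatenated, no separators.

Place data at non-parity positions: p1 p2 0 p4 0 1 0 p8 1 1 0 1 0 0 1 p16 1 0 1 1 0 1 0 0 0 0 1 0 1 0 1
p1 (pos 1,3,5,7,9,11,13,15,17,19,21,23,25,27,29,31): XOR of data positions = 0⊕0⊕0⊕1⊕0⊕0⊕1⊕1⊕1⊕0⊕0⊕0⊕1⊕1⊕1 = 1
p2 (pos 2,3,6,7,10,11,14,15,18,19,22,23,26,27,30,31): XOR of data positions = 0⊕1⊕0⊕1⊕0⊕0⊕1⊕0⊕1⊕1⊕0⊕0⊕1⊕0⊕1 = 1
p4 (pos 4,5,6,7,12,13,14,15,20,21,22,23,28,29,30,31): XOR of data positions = 0⊕1⊕0⊕1⊕0⊕0⊕1⊕1⊕0⊕1⊕0⊕0⊕1⊕0⊕1 = 1
p8 (pos 8,9,10,11,12,13,14,15,24,25,26,27,28,29,30,31): XOR of data positions = 1⊕1⊕0⊕1⊕0⊕0⊕1⊕0⊕0⊕0⊕1⊕0⊕1⊕0⊕1 = 1
p16 (pos 16,17,18,19,20,21,22,23,24,25,26,27,28,29,30,31): XOR of data positions = 1⊕0⊕1⊕1⊕0⊕1⊕0⊕0⊕0⊕0⊕1⊕0⊕1⊕0⊕1 = 1
Codeword: 1101010111010011101101000010101

1101010111010011101101000010101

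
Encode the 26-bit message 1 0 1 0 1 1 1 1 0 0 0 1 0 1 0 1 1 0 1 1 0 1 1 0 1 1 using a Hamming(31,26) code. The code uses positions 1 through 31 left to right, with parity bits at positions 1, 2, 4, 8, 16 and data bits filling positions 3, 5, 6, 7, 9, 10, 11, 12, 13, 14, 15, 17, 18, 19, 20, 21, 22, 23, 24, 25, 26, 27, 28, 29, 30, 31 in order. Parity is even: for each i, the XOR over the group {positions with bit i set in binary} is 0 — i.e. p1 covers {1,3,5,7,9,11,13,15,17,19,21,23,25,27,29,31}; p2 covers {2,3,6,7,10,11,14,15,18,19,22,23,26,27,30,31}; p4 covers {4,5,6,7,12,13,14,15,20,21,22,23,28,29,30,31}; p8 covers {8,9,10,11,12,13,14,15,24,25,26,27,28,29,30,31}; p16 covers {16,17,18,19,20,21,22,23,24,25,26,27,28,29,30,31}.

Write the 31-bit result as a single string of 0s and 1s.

Place data at non-parity positions: p1 p2 1 p4 0 1 0 p8 1 1 1 1 0 0 0 p16 1 0 1 0 1 1 0 1 1 0 1 1 0 1 1
p1 (pos 1,3,5,7,9,11,13,15,17,19,21,23,25,27,29,31): XOR of data positions = 1⊕0⊕0⊕1⊕1⊕0⊕0⊕1⊕1⊕1⊕0⊕1⊕1⊕0⊕1 = 1
p2 (pos 2,3,6,7,10,11,14,15,18,19,22,23,26,27,30,31): XOR of data positions = 1⊕1⊕0⊕1⊕1⊕0⊕0⊕0⊕1⊕1⊕0⊕0⊕1⊕1⊕1 = 1
p4 (pos 4,5,6,7,12,13,14,15,20,21,22,23,28,29,30,31): XOR of data positions = 0⊕1⊕0⊕1⊕0⊕0⊕0⊕0⊕1⊕1⊕0⊕1⊕0⊕1⊕1 = 1
p8 (pos 8,9,10,11,12,13,14,15,24,25,26,27,28,29,30,31): XOR of data positions = 1⊕1⊕1⊕1⊕0⊕0⊕0⊕1⊕1⊕0⊕1⊕1⊕0⊕1⊕1 = 0
p16 (pos 16,17,18,19,20,21,22,23,24,25,26,27,28,29,30,31): XOR of data positions = 1⊕0⊕1⊕0⊕1⊕1⊕0⊕1⊕1⊕0⊕1⊕1⊕0⊕1⊕1 = 0
Codeword: 1111010011110000101011011011011

1111010011110000101011011011011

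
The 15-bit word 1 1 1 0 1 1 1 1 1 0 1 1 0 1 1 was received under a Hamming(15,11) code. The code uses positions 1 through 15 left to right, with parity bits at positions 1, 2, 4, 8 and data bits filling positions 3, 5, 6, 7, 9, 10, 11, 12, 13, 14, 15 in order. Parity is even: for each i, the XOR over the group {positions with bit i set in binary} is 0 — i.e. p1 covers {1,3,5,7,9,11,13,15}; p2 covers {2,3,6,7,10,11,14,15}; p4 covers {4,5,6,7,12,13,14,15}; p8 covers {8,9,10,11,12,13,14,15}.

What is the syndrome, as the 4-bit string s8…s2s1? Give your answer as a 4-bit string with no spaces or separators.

s1 (pos 1,3,5,7,9,11,13,15): 1⊕1⊕1⊕1⊕1⊕1⊕0⊕1 = 1
s2 (pos 2,3,6,7,10,11,14,15): 1⊕1⊕1⊕1⊕0⊕1⊕1⊕1 = 1
s4 (pos 4,5,6,7,12,13,14,15): 0⊕1⊕1⊕1⊕1⊕0⊕1⊕1 = 0
s8 (pos 8,9,10,11,12,13,14,15): 1⊕1⊕0⊕1⊕1⊕0⊕1⊕1 = 0
Syndrome s8…s1 = 0011 → error at position 3.

0011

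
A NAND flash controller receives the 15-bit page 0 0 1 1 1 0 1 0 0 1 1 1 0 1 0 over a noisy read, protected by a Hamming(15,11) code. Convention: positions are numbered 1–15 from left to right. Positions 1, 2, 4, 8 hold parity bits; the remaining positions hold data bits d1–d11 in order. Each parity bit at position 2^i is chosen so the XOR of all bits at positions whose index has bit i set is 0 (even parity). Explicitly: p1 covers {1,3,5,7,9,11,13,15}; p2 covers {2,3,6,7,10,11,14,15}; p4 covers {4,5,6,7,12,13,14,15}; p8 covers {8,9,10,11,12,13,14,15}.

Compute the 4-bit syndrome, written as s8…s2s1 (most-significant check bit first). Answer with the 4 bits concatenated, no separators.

s1 (pos 1,3,5,7,9,11,13,15): 0⊕1⊕1⊕1⊕0⊕1⊕0⊕0 = 0
s2 (pos 2,3,6,7,10,11,14,15): 0⊕1⊕0⊕1⊕1⊕1⊕1⊕0 = 1
s4 (pos 4,5,6,7,12,13,14,15): 1⊕1⊕0⊕1⊕1⊕0⊕1⊕0 = 1
s8 (pos 8,9,10,11,12,13,14,15): 0⊕0⊕1⊕1⊕1⊕0⊕1⊕0 = 0
Syndrome s8…s1 = 0110 → error at position 6.

0110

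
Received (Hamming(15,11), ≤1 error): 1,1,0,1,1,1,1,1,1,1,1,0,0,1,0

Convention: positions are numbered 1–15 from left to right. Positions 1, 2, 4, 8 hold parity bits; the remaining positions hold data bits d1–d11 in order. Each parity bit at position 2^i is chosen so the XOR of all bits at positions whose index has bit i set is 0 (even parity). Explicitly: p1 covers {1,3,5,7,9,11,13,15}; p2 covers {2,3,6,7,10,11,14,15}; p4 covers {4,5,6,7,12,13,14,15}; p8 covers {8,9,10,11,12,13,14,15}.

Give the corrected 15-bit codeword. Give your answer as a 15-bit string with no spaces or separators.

110111111110110

s1 (pos 1,3,5,7,9,11,13,15): 1⊕0⊕1⊕1⊕1⊕1⊕0⊕0 = 1
s2 (pos 2,3,6,7,10,11,14,15): 1⊕0⊕1⊕1⊕1⊕1⊕1⊕0 = 0
s4 (pos 4,5,6,7,12,13,14,15): 1⊕1⊕1⊕1⊕0⊕0⊕1⊕0 = 1
s8 (pos 8,9,10,11,12,13,14,15): 1⊕1⊕1⊕1⊕0⊕0⊕1⊕0 = 1
Syndrome s8…s1 = 1101 → error at position 13.
Flip position 13: 110111111110010 → 110111111110110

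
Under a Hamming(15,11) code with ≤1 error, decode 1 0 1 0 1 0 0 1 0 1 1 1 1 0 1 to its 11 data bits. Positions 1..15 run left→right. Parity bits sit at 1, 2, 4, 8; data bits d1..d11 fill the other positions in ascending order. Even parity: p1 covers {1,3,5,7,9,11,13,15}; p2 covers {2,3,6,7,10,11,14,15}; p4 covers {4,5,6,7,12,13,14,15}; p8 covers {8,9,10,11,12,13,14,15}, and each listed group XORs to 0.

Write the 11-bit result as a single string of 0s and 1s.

s1 (pos 1,3,5,7,9,11,13,15): 1⊕1⊕1⊕0⊕0⊕1⊕1⊕1 = 0
s2 (pos 2,3,6,7,10,11,14,15): 0⊕1⊕0⊕0⊕1⊕1⊕0⊕1 = 0
s4 (pos 4,5,6,7,12,13,14,15): 0⊕1⊕0⊕0⊕1⊕1⊕0⊕1 = 0
s8 (pos 8,9,10,11,12,13,14,15): 1⊕0⊕1⊕1⊕1⊕1⊕0⊕1 = 0
Syndrome s8…s1 = 0000 → no error.
Read data bits from positions 3,5,6,7,9,10,11,12,13,14,15: 11000111101

11000111101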